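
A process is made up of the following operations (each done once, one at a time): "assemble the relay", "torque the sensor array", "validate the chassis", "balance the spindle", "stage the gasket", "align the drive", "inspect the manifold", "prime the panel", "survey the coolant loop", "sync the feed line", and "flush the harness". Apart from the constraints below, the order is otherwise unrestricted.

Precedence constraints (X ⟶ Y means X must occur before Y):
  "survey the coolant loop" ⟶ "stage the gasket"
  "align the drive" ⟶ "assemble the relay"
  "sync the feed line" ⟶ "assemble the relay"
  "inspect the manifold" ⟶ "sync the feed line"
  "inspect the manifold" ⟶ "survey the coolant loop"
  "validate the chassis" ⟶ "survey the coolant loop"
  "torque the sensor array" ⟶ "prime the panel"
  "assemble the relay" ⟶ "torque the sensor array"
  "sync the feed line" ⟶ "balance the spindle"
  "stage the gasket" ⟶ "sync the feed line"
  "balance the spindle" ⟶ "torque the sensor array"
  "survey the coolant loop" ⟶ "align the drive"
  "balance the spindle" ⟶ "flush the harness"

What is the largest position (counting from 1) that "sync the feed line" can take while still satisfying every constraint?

The operations that are forced after "sync the feed line", directly or by a chain of constraints, are "assemble the relay", "torque the sensor array", "balance the spindle", "prime the panel", "flush the harness". That's 5 operations.
So at least 5 operations follow "sync the feed line", putting "sync the feed line" no later than position 6. That position is achievable by scheduling everything else first.

6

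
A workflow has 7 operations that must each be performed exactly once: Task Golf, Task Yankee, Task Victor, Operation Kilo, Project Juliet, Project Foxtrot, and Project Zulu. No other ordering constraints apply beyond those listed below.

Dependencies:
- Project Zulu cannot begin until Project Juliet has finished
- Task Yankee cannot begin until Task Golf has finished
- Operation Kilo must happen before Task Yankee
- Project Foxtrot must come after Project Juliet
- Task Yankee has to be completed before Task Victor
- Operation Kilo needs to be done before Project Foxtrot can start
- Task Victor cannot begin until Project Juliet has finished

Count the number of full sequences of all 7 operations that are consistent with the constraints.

The operations with no prerequisites are Task Golf, Operation Kilo, Project Juliet; any of them can be placed first.
Systematically extending each partial ordering one operation at a time and counting, there are 113 complete orderings.

113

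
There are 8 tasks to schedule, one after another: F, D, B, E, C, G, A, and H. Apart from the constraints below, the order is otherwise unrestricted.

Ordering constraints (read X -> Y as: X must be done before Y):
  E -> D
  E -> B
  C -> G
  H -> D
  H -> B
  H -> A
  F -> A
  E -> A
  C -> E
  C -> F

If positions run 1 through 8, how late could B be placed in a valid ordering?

Nothing depends on B, so it can be the final task, position 8.

8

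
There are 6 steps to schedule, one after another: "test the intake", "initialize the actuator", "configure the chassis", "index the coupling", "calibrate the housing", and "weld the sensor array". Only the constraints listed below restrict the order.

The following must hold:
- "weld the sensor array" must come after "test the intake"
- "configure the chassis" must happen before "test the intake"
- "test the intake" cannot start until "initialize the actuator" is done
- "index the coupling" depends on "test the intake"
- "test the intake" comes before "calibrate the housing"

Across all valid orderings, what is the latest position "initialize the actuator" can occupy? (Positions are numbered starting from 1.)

2

The steps that are forced after "initialize the actuator", directly or by a chain of constraints, are "test the intake", "index the coupling", "calibrate the housing", "weld the sensor array". That's 4 steps.
So at least 4 steps follow "initialize the actuator", putting "initialize the actuator" no later than position 2. That position is achievable by scheduling everything else first.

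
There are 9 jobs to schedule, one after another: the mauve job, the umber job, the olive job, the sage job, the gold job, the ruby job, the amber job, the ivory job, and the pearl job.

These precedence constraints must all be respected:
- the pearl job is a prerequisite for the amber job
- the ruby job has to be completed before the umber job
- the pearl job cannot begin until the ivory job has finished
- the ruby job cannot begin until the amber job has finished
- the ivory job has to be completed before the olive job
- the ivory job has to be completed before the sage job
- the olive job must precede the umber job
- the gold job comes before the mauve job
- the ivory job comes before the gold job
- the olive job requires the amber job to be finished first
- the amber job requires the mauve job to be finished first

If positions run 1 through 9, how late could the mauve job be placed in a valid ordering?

Every job that must follow the mauve job has to come after it. Tracing all chains starting from the mauve job, those jobs are: the umber job, the olive job, the ruby job, the amber job — 4 in total.
With 4 mandatory successors out of 9 jobs total, the latest slot for the mauve job is 9−4 = 5, and it's reachable by doing all non-successors before the mauve job.

5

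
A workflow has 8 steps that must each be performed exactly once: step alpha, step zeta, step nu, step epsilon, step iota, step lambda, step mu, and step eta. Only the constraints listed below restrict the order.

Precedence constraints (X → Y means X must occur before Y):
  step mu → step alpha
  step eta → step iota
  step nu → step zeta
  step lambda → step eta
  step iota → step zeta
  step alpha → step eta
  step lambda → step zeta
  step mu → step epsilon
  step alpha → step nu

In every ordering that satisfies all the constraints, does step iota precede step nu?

Nothing in the constraints links step iota and step nu; they are unordered relative to each other.
A valid ordering placing step nu before step iota exists, so the answer is no.

No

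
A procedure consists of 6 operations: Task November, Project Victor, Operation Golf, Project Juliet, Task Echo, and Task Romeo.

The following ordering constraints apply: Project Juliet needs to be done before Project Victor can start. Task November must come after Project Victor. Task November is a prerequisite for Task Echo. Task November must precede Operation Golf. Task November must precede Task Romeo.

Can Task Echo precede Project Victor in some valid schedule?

No

The constraints give a chain Project Victor → Task November → Task Echo, which forces Project Victor before Task Echo.
Hence Task Echo can never be scheduled before Project Victor.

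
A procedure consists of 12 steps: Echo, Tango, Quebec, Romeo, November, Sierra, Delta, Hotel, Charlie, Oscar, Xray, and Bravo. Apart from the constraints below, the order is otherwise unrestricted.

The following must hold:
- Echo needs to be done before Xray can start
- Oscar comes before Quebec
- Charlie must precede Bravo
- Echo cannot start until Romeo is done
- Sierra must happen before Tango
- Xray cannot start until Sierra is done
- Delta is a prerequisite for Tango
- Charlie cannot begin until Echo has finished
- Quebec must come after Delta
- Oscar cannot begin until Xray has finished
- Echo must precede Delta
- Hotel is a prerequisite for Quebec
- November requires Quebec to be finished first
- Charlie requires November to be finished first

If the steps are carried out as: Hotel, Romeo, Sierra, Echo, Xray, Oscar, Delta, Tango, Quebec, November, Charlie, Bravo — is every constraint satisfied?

Going through the constraints one by one, each required predecessor appears earlier in the sequence than its dependent — e.g. Hotel (position 1) is before Quebec (position 9), as required.

Yes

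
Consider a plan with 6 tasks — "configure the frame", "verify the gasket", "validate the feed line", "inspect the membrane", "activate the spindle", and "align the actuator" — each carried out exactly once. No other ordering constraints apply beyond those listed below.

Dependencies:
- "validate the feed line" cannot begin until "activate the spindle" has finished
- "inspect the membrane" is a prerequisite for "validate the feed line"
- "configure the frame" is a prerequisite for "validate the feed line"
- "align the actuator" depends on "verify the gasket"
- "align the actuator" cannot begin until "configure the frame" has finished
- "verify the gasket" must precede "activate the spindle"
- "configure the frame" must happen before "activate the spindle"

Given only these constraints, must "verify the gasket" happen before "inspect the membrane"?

"verify the gasket" and "inspect the membrane" are not related by any chain of constraints.
A valid ordering placing "inspect the membrane" before "verify the gasket" exists, so the answer is no.

No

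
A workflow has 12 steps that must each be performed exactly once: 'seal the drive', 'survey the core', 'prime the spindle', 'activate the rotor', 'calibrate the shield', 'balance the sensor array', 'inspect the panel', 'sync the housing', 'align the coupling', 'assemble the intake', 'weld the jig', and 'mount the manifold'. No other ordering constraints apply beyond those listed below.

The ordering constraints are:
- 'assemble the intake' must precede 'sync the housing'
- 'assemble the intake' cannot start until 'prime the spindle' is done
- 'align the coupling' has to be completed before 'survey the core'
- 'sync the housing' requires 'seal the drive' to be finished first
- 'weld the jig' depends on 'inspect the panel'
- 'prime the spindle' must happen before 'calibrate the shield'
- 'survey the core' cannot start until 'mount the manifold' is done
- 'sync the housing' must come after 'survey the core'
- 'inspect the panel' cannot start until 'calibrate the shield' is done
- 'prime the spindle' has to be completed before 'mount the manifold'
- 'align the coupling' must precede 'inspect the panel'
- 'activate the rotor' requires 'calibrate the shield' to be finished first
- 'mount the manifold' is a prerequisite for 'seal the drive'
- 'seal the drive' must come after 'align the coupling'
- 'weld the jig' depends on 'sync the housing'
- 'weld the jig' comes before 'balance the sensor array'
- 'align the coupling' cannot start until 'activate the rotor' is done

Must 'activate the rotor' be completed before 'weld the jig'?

Yes

Tracing the constraints gives a chain: 'activate the rotor' → 'align the coupling' → 'inspect the panel' → 'weld the jig'.
That forces 'activate the rotor' before 'weld the jig' in every valid schedule.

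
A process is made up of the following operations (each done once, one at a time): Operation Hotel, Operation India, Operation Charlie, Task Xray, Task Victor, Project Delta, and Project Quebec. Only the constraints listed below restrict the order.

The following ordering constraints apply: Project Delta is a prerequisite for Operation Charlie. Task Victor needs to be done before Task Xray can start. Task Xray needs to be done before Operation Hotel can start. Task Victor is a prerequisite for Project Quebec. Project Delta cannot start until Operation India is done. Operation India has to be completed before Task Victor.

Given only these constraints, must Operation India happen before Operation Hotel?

Yes

Tracing the constraints gives a chain: Operation India → Task Victor → Task Xray → Operation Hotel.
Hence Operation India necessarily comes before Operation Hotel.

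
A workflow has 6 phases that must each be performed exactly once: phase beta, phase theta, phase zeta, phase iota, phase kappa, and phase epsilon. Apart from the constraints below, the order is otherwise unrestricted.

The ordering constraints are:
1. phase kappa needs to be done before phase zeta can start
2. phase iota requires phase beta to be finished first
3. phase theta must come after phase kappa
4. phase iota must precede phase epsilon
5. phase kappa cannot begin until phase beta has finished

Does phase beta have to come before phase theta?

There is a constraint chain phase beta → phase kappa → phase theta.
So phase beta must precede phase theta in any valid ordering.

Yes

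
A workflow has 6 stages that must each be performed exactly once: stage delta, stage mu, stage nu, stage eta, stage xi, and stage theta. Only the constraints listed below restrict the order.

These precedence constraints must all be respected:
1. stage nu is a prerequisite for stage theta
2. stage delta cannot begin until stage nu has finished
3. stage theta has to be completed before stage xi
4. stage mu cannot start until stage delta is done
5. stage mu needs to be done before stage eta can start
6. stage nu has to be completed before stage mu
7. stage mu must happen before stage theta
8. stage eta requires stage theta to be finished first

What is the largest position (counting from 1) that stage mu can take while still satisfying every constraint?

3

Every stage that must follow stage mu has to come after it. Tracing all chains starting from stage mu, those stages are: stage eta, stage xi, stage theta — 3 in total.
With 3 mandatory successors out of 6 stages total, the latest slot for stage mu is 6−3 = 3, and it's reachable by doing all non-successors before stage mu.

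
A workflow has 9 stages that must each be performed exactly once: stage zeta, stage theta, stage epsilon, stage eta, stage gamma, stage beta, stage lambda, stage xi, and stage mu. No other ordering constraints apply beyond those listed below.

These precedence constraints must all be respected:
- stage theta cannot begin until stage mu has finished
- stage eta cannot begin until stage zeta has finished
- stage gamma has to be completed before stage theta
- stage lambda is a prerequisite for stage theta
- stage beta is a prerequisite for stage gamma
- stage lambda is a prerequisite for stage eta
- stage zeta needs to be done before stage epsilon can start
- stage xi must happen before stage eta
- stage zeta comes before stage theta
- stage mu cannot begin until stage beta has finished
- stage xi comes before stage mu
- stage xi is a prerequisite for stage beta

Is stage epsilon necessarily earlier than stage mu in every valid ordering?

No

Stage epsilon and stage mu are not related by any chain of constraints.
There exist valid orderings with stage mu before stage epsilon, so stage epsilon is not required to come first.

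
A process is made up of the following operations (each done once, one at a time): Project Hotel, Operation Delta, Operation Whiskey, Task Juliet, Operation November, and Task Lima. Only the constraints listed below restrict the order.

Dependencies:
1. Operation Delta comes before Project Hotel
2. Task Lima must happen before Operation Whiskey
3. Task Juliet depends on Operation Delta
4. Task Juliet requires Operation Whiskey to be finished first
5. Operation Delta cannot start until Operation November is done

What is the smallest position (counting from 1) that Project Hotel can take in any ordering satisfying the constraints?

3

Every operation that must precede Project Hotel has to come before it. Tracing all chains that end at Project Hotel, those operations are: Operation Delta, Operation November — 2 in total.
So at minimum 2 operations come before Project Hotel, putting Project Hotel no earlier than position 3. That position is achievable by scheduling exactly those predecessors first.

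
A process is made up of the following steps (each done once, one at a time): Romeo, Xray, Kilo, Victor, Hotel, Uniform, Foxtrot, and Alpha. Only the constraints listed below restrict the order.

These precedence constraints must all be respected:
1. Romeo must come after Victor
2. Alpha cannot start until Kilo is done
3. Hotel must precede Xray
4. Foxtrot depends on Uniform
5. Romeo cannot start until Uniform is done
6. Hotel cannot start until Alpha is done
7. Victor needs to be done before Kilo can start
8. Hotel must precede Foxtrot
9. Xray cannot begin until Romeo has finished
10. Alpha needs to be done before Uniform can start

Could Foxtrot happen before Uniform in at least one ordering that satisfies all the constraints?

Following Uniform → Foxtrot, Uniform must precede Foxtrot in every valid ordering.
Hence Foxtrot can never be scheduled before Uniform.

No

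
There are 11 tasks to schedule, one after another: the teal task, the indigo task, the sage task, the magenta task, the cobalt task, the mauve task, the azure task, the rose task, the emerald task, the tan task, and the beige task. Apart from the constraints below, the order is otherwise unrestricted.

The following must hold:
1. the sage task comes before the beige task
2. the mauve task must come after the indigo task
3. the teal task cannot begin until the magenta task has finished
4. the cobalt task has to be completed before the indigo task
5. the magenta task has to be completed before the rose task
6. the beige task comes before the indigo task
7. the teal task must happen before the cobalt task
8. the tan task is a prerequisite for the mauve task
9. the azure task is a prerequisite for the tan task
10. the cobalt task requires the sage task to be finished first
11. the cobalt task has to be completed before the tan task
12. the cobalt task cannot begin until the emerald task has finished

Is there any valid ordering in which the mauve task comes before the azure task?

No

The constraints give a chain the azure task → the tan task → the mauve task, which forces the azure task before the mauve task.
Hence the mauve task can never be scheduled before the azure task.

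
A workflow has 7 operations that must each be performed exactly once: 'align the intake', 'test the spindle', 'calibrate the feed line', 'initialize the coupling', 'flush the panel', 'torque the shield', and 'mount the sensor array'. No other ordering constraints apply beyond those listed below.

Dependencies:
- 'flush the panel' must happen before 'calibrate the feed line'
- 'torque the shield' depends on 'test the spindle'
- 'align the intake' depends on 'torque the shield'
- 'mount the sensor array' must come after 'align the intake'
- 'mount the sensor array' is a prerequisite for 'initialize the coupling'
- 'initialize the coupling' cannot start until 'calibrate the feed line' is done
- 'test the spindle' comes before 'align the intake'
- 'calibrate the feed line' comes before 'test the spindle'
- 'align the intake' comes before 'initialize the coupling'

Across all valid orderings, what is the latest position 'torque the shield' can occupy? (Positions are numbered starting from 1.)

4

The operations that are forced after 'torque the shield', directly or by a chain of constraints, are 'align the intake', 'initialize the coupling', 'mount the sensor array'. That's 3 operations.
So at least 3 operations follow 'torque the shield', putting 'torque the shield' no later than position 4. That position is achievable by scheduling everything else first.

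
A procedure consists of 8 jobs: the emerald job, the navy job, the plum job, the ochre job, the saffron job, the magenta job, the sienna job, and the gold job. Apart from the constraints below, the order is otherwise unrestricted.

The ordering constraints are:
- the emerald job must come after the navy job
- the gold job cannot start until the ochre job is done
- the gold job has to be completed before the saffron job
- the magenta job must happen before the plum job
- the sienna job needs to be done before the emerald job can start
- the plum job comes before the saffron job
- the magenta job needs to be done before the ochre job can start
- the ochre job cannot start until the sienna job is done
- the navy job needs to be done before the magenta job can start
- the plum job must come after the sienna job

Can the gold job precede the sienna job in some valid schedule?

No

There is a dependency chain the sienna job → the ochre job → the gold job, so the gold job always comes after the sienna job.
So no valid ordering can have the gold job before the sienna job.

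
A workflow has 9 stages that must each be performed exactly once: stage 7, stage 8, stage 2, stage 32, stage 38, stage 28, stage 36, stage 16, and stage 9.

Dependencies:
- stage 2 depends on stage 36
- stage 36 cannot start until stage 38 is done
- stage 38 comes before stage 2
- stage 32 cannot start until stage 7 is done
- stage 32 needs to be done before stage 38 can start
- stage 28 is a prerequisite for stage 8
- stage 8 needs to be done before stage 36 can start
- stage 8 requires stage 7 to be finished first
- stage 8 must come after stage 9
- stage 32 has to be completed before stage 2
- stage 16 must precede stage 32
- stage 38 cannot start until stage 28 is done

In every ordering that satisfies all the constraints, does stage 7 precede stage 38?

Chaining the stated constraints: stage 7 → stage 32 → stage 38.
So stage 7 must precede stage 38 in any valid ordering.

Yes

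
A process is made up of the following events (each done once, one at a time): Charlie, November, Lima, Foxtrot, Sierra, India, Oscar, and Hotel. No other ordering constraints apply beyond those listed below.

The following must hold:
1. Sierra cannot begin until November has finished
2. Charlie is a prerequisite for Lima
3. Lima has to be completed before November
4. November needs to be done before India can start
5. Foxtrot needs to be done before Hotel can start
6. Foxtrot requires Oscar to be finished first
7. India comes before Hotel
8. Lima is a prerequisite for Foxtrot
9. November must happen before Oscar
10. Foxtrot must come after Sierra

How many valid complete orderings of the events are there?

8

Charlie is the only event with nothing required before it, so every ordering starts there.
Counting all ways to extend the partial order to a total order gives 8.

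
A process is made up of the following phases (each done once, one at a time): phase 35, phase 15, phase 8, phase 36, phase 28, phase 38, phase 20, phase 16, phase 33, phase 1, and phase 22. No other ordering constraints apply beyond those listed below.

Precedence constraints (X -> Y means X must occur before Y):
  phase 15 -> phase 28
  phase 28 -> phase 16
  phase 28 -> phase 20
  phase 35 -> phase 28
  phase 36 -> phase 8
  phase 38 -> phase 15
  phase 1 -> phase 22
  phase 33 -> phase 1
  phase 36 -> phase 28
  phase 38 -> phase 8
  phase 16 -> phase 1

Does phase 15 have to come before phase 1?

Tracing the constraints gives a chain: phase 15 → phase 28 → phase 16 → phase 1.
Hence phase 15 necessarily comes before phase 1.

Yes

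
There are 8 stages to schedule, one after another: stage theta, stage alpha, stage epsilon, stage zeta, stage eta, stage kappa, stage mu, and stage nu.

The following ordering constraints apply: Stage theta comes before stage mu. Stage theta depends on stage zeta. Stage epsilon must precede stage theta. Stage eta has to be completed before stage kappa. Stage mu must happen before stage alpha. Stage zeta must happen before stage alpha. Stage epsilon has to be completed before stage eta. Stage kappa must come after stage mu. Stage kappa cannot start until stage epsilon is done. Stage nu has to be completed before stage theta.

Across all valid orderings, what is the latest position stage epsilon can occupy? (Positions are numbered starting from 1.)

3

Following every chain forward from stage epsilon, the stages that must come later are stage theta, stage alpha, stage eta, stage kappa, stage mu — 5 of them.
With 5 mandatory successors out of 8 stages total, the latest slot for stage epsilon is 8−5 = 3, and it's reachable by doing all non-successors before stage epsilon.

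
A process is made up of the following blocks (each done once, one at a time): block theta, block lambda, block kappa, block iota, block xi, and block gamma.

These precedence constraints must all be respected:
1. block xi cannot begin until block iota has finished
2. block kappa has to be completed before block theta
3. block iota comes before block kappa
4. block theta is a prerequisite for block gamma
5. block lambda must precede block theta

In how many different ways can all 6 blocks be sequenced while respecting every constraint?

2 blocks have no prerequisites (block lambda, block iota), so any of them could come first.
Enumerating by repeatedly choosing an available block (one whose prerequisites are all placed) gives 14 distinct complete orderings.

14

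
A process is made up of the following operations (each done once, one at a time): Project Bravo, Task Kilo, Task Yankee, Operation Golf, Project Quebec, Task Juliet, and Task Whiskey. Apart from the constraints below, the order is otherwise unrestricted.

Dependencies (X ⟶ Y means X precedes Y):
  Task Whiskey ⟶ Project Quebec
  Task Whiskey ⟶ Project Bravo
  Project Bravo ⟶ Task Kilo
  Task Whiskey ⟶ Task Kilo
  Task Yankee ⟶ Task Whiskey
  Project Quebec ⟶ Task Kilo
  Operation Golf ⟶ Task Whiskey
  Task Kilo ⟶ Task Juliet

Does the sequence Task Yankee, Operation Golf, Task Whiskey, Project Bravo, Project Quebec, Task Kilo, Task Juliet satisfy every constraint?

Yes

Checking each listed constraint against this order: for instance, Task Whiskey is in position 3 and Task Kilo in position 6, so that constraint holds — and the remaining constraints check out the same way.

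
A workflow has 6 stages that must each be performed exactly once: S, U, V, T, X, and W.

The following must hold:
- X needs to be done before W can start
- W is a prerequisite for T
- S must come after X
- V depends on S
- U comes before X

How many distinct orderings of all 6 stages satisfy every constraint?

6

Only U has no prerequisites, so it must go first.
Counting all ways to extend the partial order to a total order gives 6.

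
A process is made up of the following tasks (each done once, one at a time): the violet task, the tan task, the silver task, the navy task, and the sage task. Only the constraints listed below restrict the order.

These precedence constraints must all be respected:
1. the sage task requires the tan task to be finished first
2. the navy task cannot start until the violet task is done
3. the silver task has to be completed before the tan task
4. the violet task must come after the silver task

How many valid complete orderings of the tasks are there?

6

The silver task is the only task with nothing required before it, so every ordering starts there.
Systematically extending each partial ordering one task at a time and counting, there are 6 complete orderings.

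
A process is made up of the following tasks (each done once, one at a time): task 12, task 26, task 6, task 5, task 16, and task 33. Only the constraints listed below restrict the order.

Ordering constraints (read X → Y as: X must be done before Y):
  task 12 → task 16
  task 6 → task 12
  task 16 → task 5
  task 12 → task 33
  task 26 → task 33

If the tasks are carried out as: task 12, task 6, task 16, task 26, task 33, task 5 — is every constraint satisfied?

No

In the proposed order, task 12 appears before task 6.
But one of the constraints requires task 6 before task 12, so this ordering violates it.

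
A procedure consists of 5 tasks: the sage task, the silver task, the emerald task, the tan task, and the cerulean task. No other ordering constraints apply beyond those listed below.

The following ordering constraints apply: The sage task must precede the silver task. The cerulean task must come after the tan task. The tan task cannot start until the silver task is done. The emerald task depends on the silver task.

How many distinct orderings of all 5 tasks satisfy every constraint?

3

Only the sage task has no prerequisites, so it must go first.
Systematically extending each partial ordering one task at a time and counting, there are 3 complete orderings.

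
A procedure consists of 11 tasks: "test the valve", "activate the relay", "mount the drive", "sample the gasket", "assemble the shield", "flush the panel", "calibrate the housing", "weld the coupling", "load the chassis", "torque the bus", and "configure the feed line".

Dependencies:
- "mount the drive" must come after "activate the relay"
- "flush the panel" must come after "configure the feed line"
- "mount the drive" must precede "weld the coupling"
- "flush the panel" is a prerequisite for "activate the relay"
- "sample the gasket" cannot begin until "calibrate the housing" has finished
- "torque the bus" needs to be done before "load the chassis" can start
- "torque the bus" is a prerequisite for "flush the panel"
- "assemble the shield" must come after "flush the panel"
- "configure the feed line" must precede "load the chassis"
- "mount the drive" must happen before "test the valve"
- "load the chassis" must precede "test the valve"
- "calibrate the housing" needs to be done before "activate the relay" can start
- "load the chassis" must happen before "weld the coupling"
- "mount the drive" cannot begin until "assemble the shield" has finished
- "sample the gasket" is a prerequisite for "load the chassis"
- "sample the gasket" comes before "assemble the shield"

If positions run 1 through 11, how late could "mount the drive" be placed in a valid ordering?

9

Every task that must follow "mount the drive" has to come after it. Tracing all chains starting from "mount the drive", those tasks are: "test the valve", "weld the coupling" — 2 in total.
With 2 mandatory successors out of 11 tasks total, the latest slot for "mount the drive" is 11−2 = 9, and it's reachable by doing all non-successors before "mount the drive".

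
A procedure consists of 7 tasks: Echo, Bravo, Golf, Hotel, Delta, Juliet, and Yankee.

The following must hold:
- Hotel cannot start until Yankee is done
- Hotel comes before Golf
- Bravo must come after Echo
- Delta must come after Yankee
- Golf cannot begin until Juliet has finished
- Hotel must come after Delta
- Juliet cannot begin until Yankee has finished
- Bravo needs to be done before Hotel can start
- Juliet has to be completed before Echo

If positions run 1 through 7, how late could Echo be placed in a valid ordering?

4

The tasks that are forced after Echo, directly or by a chain of constraints, are Bravo, Golf, Hotel. That's 3 tasks.
So at least 3 tasks follow Echo, putting Echo no later than position 4. That position is achievable by scheduling everything else first.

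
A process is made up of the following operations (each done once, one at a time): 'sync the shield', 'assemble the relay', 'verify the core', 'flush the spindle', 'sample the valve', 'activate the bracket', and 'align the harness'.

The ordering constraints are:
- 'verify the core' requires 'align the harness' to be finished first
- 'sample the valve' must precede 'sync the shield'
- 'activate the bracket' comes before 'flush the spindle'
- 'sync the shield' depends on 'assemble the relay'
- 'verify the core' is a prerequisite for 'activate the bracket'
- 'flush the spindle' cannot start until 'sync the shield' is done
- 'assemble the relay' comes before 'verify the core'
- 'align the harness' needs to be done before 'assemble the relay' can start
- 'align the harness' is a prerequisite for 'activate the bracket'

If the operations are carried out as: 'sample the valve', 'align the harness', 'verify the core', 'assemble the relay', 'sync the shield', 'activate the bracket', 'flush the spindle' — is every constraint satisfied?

In the proposed order, 'verify the core' appears before 'assemble the relay'.
That contradicts the constraint that 'assemble the relay' must precede 'verify the core'.

No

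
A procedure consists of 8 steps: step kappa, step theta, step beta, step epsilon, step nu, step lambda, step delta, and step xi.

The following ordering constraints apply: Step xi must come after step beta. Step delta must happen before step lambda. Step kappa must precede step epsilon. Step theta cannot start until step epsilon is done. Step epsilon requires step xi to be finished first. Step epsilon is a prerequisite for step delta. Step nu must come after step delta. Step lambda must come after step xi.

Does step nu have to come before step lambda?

No chain of constraints connects step nu to step lambda in either direction.
So step nu can come before step lambda or after — it is not forced.

No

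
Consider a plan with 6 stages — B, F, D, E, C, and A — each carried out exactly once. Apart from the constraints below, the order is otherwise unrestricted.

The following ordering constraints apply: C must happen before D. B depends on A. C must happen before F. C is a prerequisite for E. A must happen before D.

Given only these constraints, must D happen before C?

There is a chain C → D, which puts C before D.
So D does not have to come before C — it cannot.

No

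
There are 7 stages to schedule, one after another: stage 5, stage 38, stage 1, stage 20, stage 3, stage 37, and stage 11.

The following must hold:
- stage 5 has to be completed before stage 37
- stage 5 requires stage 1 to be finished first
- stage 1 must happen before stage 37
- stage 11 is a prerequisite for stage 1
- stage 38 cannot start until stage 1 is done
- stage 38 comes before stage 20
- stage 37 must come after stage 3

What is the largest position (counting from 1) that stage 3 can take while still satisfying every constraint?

6

The only stage forced after stage 3 (directly or by a chain) is stage 37.
With 1 mandatory successor out of 7 stages total, the latest slot for stage 3 is 7−1 = 6, and it's reachable by doing all non-successors before stage 3.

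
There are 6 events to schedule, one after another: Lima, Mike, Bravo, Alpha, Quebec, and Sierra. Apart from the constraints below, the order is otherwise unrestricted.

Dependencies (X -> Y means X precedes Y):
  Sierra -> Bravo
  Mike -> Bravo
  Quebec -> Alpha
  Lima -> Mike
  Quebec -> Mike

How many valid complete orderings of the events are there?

33

The events with no prerequisites are Lima, Quebec, Sierra; any of them can be placed first.
Counting all ways to extend the partial order to a total order gives 33.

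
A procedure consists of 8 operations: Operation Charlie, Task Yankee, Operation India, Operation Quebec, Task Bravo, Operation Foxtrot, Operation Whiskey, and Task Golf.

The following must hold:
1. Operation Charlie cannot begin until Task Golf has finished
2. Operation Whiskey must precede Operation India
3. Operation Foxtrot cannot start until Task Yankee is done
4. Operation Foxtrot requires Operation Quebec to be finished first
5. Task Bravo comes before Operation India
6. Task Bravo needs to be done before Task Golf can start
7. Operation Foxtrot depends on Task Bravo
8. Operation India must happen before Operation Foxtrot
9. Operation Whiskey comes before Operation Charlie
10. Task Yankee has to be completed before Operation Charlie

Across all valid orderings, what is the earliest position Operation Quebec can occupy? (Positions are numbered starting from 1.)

1

Operation Quebec has no prerequisites at all, so it can go in position 1.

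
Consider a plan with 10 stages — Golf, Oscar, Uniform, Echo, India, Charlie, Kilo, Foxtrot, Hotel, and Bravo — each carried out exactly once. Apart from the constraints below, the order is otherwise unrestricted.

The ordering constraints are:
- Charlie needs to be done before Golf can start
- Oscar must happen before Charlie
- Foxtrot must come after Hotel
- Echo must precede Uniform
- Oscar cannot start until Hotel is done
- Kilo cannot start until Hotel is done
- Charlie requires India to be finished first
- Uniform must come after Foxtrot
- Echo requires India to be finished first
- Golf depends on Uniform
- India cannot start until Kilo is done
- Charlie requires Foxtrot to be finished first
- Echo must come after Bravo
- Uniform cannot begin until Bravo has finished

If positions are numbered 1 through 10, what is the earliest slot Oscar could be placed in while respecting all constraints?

2

The only stage forced before Oscar (directly or transitively) is Hotel.
With 1 mandatory predecessor, the earliest Oscar can sit is position 1+1 = 2, and placing just that one first achieves it.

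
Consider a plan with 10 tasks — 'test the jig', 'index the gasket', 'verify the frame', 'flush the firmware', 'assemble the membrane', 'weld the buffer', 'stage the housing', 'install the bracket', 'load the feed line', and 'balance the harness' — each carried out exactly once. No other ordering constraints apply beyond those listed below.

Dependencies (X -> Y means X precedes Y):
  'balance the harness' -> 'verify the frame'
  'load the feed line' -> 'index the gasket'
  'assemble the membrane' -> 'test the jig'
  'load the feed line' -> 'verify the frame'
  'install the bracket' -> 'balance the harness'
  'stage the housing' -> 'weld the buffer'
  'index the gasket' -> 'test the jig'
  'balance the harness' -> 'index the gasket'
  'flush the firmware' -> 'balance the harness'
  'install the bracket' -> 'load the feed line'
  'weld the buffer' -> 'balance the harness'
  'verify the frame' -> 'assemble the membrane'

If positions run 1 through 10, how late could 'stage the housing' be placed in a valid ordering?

4

Following every chain forward from 'stage the housing', the tasks that must come later are 'test the jig', 'index the gasket', 'verify the frame', 'assemble the membrane', 'weld the buffer', 'balance the harness' — 6 of them.
With 6 mandatory successors out of 10 tasks total, the latest slot for 'stage the housing' is 10−6 = 4, and it's reachable by doing all non-successors before 'stage the housing'.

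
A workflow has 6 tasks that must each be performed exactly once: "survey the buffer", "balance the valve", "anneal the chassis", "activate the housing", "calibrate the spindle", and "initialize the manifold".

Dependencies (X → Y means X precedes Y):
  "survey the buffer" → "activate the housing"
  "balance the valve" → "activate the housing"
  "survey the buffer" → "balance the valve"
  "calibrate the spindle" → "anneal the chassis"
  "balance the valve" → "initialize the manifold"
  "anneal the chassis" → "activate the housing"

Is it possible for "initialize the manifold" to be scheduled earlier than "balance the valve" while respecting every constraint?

No

There is a dependency chain "balance the valve" → "initialize the manifold", so "initialize the manifold" always comes after "balance the valve".
Hence "initialize the manifold" can never be scheduled before "balance the valve".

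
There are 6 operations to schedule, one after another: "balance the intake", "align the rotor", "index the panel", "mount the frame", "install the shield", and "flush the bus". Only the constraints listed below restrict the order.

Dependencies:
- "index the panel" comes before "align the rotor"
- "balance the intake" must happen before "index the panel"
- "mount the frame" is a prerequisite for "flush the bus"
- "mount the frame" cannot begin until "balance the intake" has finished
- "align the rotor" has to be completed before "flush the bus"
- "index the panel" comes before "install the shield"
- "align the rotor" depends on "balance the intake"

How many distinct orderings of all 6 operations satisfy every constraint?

Only "balance the intake" has no prerequisites, so it must go first.
Enumerating by repeatedly choosing an available operation (one whose prerequisites are all placed) gives 11 distinct complete orderings.

11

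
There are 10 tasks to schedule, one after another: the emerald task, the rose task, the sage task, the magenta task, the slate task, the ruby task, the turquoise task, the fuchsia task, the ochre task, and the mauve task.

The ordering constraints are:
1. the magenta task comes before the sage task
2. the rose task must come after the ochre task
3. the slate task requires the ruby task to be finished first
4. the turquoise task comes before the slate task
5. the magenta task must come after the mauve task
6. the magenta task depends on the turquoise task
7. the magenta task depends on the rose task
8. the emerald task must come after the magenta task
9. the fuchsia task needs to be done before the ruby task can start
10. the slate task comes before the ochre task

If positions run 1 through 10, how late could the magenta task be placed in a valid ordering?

The tasks that are forced after the magenta task, directly or by a chain of constraints, are the emerald task, the sage task. That's 2 tasks.
So at least 2 tasks follow the magenta task, putting the magenta task no later than position 8. That position is achievable by scheduling everything else first.

8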